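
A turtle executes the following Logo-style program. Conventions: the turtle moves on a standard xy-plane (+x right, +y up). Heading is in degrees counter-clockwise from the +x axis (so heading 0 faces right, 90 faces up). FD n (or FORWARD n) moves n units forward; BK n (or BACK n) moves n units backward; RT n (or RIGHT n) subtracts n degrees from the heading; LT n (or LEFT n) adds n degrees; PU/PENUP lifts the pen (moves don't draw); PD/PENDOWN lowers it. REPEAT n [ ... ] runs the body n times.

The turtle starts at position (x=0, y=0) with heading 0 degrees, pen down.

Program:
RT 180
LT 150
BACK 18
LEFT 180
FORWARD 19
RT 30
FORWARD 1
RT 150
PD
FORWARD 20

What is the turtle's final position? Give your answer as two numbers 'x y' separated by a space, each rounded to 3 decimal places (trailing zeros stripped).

Executing turtle program step by step:
Start: pos=(0,0), heading=0, pen down
RT 180: heading 0 -> 180
LT 150: heading 180 -> 330
BK 18: (0,0) -> (-15.588,9) [heading=330, draw]
LT 180: heading 330 -> 150
FD 19: (-15.588,9) -> (-32.043,18.5) [heading=150, draw]
RT 30: heading 150 -> 120
FD 1: (-32.043,18.5) -> (-32.543,19.366) [heading=120, draw]
RT 150: heading 120 -> 330
PD: pen down
FD 20: (-32.543,19.366) -> (-15.222,9.366) [heading=330, draw]
Final: pos=(-15.222,9.366), heading=330, 4 segment(s) drawn

Answer: -15.222 9.366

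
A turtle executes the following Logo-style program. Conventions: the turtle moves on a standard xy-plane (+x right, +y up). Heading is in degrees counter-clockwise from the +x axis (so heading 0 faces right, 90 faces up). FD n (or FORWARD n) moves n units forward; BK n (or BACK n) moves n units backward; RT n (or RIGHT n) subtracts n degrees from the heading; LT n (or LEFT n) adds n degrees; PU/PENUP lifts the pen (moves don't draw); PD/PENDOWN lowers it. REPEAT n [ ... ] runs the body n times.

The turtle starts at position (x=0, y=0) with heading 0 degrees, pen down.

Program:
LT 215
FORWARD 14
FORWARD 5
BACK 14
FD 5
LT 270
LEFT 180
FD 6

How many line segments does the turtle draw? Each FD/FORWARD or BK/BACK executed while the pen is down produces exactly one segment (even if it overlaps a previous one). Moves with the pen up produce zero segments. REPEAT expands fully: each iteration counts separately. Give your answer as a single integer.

Answer: 5

Derivation:
Executing turtle program step by step:
Start: pos=(0,0), heading=0, pen down
LT 215: heading 0 -> 215
FD 14: (0,0) -> (-11.468,-8.03) [heading=215, draw]
FD 5: (-11.468,-8.03) -> (-15.564,-10.898) [heading=215, draw]
BK 14: (-15.564,-10.898) -> (-4.096,-2.868) [heading=215, draw]
FD 5: (-4.096,-2.868) -> (-8.192,-5.736) [heading=215, draw]
LT 270: heading 215 -> 125
LT 180: heading 125 -> 305
FD 6: (-8.192,-5.736) -> (-4.75,-10.651) [heading=305, draw]
Final: pos=(-4.75,-10.651), heading=305, 5 segment(s) drawn
Segments drawn: 5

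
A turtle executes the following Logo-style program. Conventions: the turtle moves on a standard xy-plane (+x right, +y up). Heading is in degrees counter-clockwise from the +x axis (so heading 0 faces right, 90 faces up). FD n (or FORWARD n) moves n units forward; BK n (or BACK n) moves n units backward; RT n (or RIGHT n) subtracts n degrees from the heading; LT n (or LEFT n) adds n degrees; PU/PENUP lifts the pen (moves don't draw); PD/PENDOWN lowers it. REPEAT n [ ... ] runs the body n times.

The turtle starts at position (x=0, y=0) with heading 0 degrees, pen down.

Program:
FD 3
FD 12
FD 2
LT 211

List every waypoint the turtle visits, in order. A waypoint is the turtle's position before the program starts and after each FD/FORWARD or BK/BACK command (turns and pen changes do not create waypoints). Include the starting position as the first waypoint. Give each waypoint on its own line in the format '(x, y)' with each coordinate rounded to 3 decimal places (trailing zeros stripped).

Executing turtle program step by step:
Start: pos=(0,0), heading=0, pen down
FD 3: (0,0) -> (3,0) [heading=0, draw]
FD 12: (3,0) -> (15,0) [heading=0, draw]
FD 2: (15,0) -> (17,0) [heading=0, draw]
LT 211: heading 0 -> 211
Final: pos=(17,0), heading=211, 3 segment(s) drawn
Waypoints (4 total):
(0, 0)
(3, 0)
(15, 0)
(17, 0)

Answer: (0, 0)
(3, 0)
(15, 0)
(17, 0)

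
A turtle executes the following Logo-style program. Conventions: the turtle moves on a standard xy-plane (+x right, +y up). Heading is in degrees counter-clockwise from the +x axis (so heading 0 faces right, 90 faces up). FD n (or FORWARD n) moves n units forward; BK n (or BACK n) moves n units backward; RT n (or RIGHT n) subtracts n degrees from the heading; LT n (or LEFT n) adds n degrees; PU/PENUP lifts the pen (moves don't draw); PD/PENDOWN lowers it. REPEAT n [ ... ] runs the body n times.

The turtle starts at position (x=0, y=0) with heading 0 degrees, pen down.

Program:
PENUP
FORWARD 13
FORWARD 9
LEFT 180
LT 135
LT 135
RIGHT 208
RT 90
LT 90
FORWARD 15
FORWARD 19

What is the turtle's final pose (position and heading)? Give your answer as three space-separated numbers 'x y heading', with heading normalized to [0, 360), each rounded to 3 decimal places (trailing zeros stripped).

Answer: 6.038 -30.02 242

Derivation:
Executing turtle program step by step:
Start: pos=(0,0), heading=0, pen down
PU: pen up
FD 13: (0,0) -> (13,0) [heading=0, move]
FD 9: (13,0) -> (22,0) [heading=0, move]
LT 180: heading 0 -> 180
LT 135: heading 180 -> 315
LT 135: heading 315 -> 90
RT 208: heading 90 -> 242
RT 90: heading 242 -> 152
LT 90: heading 152 -> 242
FD 15: (22,0) -> (14.958,-13.244) [heading=242, move]
FD 19: (14.958,-13.244) -> (6.038,-30.02) [heading=242, move]
Final: pos=(6.038,-30.02), heading=242, 0 segment(s) drawn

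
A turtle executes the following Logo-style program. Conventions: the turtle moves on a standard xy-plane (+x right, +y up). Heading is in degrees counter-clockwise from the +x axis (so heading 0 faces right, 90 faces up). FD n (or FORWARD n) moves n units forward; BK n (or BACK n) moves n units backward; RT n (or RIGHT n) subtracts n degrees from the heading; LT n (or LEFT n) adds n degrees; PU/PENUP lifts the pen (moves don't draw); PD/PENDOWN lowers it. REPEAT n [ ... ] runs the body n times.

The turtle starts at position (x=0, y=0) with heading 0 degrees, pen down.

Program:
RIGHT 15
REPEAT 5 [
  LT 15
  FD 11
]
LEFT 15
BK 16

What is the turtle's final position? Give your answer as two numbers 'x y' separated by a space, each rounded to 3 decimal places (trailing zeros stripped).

Answer: 40.289 10.197

Derivation:
Executing turtle program step by step:
Start: pos=(0,0), heading=0, pen down
RT 15: heading 0 -> 345
REPEAT 5 [
  -- iteration 1/5 --
  LT 15: heading 345 -> 0
  FD 11: (0,0) -> (11,0) [heading=0, draw]
  -- iteration 2/5 --
  LT 15: heading 0 -> 15
  FD 11: (11,0) -> (21.625,2.847) [heading=15, draw]
  -- iteration 3/5 --
  LT 15: heading 15 -> 30
  FD 11: (21.625,2.847) -> (31.151,8.347) [heading=30, draw]
  -- iteration 4/5 --
  LT 15: heading 30 -> 45
  FD 11: (31.151,8.347) -> (38.93,16.125) [heading=45, draw]
  -- iteration 5/5 --
  LT 15: heading 45 -> 60
  FD 11: (38.93,16.125) -> (44.43,25.651) [heading=60, draw]
]
LT 15: heading 60 -> 75
BK 16: (44.43,25.651) -> (40.289,10.197) [heading=75, draw]
Final: pos=(40.289,10.197), heading=75, 6 segment(s) drawn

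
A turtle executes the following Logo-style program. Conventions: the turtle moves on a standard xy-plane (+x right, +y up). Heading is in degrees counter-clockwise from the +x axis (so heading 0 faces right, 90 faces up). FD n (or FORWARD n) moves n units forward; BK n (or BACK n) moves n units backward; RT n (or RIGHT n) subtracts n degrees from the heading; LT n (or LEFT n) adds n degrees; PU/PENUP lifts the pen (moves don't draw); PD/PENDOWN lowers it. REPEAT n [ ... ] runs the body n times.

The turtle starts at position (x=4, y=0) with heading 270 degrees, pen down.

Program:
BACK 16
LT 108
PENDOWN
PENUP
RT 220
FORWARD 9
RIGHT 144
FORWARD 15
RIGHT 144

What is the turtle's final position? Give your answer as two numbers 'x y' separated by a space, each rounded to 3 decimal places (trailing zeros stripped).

Executing turtle program step by step:
Start: pos=(4,0), heading=270, pen down
BK 16: (4,0) -> (4,16) [heading=270, draw]
LT 108: heading 270 -> 18
PD: pen down
PU: pen up
RT 220: heading 18 -> 158
FD 9: (4,16) -> (-4.345,19.371) [heading=158, move]
RT 144: heading 158 -> 14
FD 15: (-4.345,19.371) -> (10.21,23) [heading=14, move]
RT 144: heading 14 -> 230
Final: pos=(10.21,23), heading=230, 1 segment(s) drawn

Answer: 10.21 23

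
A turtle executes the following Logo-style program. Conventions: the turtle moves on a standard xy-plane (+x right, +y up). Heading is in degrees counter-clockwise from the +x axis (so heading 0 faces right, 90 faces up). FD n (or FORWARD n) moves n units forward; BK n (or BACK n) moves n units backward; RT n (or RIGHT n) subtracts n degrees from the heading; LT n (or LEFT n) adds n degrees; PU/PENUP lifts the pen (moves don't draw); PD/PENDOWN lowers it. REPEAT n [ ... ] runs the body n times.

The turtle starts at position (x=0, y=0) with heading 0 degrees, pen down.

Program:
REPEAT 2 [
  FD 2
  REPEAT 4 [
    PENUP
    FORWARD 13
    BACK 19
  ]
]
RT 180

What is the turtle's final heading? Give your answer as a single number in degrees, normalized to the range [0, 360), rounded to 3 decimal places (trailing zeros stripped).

Executing turtle program step by step:
Start: pos=(0,0), heading=0, pen down
REPEAT 2 [
  -- iteration 1/2 --
  FD 2: (0,0) -> (2,0) [heading=0, draw]
  REPEAT 4 [
    -- iteration 1/4 --
    PU: pen up
    FD 13: (2,0) -> (15,0) [heading=0, move]
    BK 19: (15,0) -> (-4,0) [heading=0, move]
    -- iteration 2/4 --
    PU: pen up
    FD 13: (-4,0) -> (9,0) [heading=0, move]
    BK 19: (9,0) -> (-10,0) [heading=0, move]
    -- iteration 3/4 --
    PU: pen up
    FD 13: (-10,0) -> (3,0) [heading=0, move]
    BK 19: (3,0) -> (-16,0) [heading=0, move]
    -- iteration 4/4 --
    PU: pen up
    FD 13: (-16,0) -> (-3,0) [heading=0, move]
    BK 19: (-3,0) -> (-22,0) [heading=0, move]
  ]
  -- iteration 2/2 --
  FD 2: (-22,0) -> (-20,0) [heading=0, move]
  REPEAT 4 [
    -- iteration 1/4 --
    PU: pen up
    FD 13: (-20,0) -> (-7,0) [heading=0, move]
    BK 19: (-7,0) -> (-26,0) [heading=0, move]
    -- iteration 2/4 --
    PU: pen up
    FD 13: (-26,0) -> (-13,0) [heading=0, move]
    BK 19: (-13,0) -> (-32,0) [heading=0, move]
    -- iteration 3/4 --
    PU: pen up
    FD 13: (-32,0) -> (-19,0) [heading=0, move]
    BK 19: (-19,0) -> (-38,0) [heading=0, move]
    -- iteration 4/4 --
    PU: pen up
    FD 13: (-38,0) -> (-25,0) [heading=0, move]
    BK 19: (-25,0) -> (-44,0) [heading=0, move]
  ]
]
RT 180: heading 0 -> 180
Final: pos=(-44,0), heading=180, 1 segment(s) drawn

Answer: 180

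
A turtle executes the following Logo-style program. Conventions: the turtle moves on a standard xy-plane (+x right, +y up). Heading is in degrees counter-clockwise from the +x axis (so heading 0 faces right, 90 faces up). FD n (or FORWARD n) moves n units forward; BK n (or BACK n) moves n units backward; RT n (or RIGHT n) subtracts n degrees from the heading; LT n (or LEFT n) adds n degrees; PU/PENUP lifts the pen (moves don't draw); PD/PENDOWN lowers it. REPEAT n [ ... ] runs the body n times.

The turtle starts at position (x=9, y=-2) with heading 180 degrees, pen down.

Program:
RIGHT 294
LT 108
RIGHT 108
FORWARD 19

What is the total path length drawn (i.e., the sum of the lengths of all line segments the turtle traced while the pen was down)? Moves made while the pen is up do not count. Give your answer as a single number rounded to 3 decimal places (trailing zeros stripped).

Executing turtle program step by step:
Start: pos=(9,-2), heading=180, pen down
RT 294: heading 180 -> 246
LT 108: heading 246 -> 354
RT 108: heading 354 -> 246
FD 19: (9,-2) -> (1.272,-19.357) [heading=246, draw]
Final: pos=(1.272,-19.357), heading=246, 1 segment(s) drawn

Segment lengths:
  seg 1: (9,-2) -> (1.272,-19.357), length = 19
Total = 19

Answer: 19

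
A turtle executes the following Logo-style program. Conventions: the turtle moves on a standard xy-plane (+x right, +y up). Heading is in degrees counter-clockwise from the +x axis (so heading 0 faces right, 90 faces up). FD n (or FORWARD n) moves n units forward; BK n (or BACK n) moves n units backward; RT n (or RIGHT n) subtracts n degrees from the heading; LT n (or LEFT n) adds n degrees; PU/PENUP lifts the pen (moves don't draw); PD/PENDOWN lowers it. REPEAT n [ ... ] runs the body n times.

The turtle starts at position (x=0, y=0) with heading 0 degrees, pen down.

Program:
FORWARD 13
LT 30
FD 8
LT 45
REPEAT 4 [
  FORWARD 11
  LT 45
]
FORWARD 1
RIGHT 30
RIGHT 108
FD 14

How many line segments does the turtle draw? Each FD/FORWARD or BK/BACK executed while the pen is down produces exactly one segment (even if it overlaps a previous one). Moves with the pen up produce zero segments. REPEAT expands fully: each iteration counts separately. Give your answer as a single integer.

Answer: 8

Derivation:
Executing turtle program step by step:
Start: pos=(0,0), heading=0, pen down
FD 13: (0,0) -> (13,0) [heading=0, draw]
LT 30: heading 0 -> 30
FD 8: (13,0) -> (19.928,4) [heading=30, draw]
LT 45: heading 30 -> 75
REPEAT 4 [
  -- iteration 1/4 --
  FD 11: (19.928,4) -> (22.775,14.625) [heading=75, draw]
  LT 45: heading 75 -> 120
  -- iteration 2/4 --
  FD 11: (22.775,14.625) -> (17.275,24.151) [heading=120, draw]
  LT 45: heading 120 -> 165
  -- iteration 3/4 --
  FD 11: (17.275,24.151) -> (6.65,26.998) [heading=165, draw]
  LT 45: heading 165 -> 210
  -- iteration 4/4 --
  FD 11: (6.65,26.998) -> (-2.876,21.498) [heading=210, draw]
  LT 45: heading 210 -> 255
]
FD 1: (-2.876,21.498) -> (-3.135,20.533) [heading=255, draw]
RT 30: heading 255 -> 225
RT 108: heading 225 -> 117
FD 14: (-3.135,20.533) -> (-9.491,33.007) [heading=117, draw]
Final: pos=(-9.491,33.007), heading=117, 8 segment(s) drawn
Segments drawn: 8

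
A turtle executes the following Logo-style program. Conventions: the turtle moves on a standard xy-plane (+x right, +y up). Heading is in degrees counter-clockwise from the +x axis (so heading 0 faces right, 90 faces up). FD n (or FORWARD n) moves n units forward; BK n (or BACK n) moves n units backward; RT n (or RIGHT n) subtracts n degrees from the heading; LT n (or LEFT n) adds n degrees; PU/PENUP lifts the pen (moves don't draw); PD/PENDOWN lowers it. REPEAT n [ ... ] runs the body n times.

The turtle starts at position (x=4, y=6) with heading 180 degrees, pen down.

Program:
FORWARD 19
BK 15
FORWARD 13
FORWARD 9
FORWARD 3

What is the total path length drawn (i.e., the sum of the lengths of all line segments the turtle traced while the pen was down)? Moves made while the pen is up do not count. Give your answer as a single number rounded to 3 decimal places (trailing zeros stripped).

Executing turtle program step by step:
Start: pos=(4,6), heading=180, pen down
FD 19: (4,6) -> (-15,6) [heading=180, draw]
BK 15: (-15,6) -> (0,6) [heading=180, draw]
FD 13: (0,6) -> (-13,6) [heading=180, draw]
FD 9: (-13,6) -> (-22,6) [heading=180, draw]
FD 3: (-22,6) -> (-25,6) [heading=180, draw]
Final: pos=(-25,6), heading=180, 5 segment(s) drawn

Segment lengths:
  seg 1: (4,6) -> (-15,6), length = 19
  seg 2: (-15,6) -> (0,6), length = 15
  seg 3: (0,6) -> (-13,6), length = 13
  seg 4: (-13,6) -> (-22,6), length = 9
  seg 5: (-22,6) -> (-25,6), length = 3
Total = 59

Answer: 59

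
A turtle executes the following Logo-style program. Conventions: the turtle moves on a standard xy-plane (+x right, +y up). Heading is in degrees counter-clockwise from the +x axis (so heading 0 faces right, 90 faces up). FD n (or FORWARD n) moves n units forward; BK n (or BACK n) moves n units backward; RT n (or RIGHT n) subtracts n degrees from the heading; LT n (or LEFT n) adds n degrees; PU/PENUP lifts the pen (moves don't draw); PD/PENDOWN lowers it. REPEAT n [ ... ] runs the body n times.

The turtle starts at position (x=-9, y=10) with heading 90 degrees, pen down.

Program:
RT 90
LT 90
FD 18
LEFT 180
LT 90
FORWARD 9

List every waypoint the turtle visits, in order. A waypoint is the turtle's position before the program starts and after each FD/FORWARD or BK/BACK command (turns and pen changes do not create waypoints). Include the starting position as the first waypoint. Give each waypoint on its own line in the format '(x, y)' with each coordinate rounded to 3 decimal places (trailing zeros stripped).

Executing turtle program step by step:
Start: pos=(-9,10), heading=90, pen down
RT 90: heading 90 -> 0
LT 90: heading 0 -> 90
FD 18: (-9,10) -> (-9,28) [heading=90, draw]
LT 180: heading 90 -> 270
LT 90: heading 270 -> 0
FD 9: (-9,28) -> (0,28) [heading=0, draw]
Final: pos=(0,28), heading=0, 2 segment(s) drawn
Waypoints (3 total):
(-9, 10)
(-9, 28)
(0, 28)

Answer: (-9, 10)
(-9, 28)
(0, 28)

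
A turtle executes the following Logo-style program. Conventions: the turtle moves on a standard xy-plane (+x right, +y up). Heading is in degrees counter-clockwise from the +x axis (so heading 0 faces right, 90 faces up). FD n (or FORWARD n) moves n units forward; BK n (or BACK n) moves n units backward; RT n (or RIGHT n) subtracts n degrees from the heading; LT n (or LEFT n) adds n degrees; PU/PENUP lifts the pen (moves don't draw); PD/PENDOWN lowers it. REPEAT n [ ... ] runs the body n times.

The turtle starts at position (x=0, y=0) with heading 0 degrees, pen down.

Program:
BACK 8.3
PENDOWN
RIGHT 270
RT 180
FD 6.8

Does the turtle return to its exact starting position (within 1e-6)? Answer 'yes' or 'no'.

Answer: no

Derivation:
Executing turtle program step by step:
Start: pos=(0,0), heading=0, pen down
BK 8.3: (0,0) -> (-8.3,0) [heading=0, draw]
PD: pen down
RT 270: heading 0 -> 90
RT 180: heading 90 -> 270
FD 6.8: (-8.3,0) -> (-8.3,-6.8) [heading=270, draw]
Final: pos=(-8.3,-6.8), heading=270, 2 segment(s) drawn

Start position: (0, 0)
Final position: (-8.3, -6.8)
Distance = 10.73; >= 1e-6 -> NOT closed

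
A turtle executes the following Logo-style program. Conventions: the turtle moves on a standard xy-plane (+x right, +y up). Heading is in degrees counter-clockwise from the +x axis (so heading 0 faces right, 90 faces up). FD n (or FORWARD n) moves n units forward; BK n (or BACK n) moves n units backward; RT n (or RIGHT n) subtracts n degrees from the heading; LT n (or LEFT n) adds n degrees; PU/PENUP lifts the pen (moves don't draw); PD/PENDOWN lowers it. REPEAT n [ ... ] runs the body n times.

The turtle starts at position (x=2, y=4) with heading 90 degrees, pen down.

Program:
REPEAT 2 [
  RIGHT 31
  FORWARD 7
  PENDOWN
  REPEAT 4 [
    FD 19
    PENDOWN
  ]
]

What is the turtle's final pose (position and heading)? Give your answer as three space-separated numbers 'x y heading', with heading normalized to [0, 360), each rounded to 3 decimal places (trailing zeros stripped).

Executing turtle program step by step:
Start: pos=(2,4), heading=90, pen down
REPEAT 2 [
  -- iteration 1/2 --
  RT 31: heading 90 -> 59
  FD 7: (2,4) -> (5.605,10) [heading=59, draw]
  PD: pen down
  REPEAT 4 [
    -- iteration 1/4 --
    FD 19: (5.605,10) -> (15.391,26.286) [heading=59, draw]
    PD: pen down
    -- iteration 2/4 --
    FD 19: (15.391,26.286) -> (25.177,42.573) [heading=59, draw]
    PD: pen down
    -- iteration 3/4 --
    FD 19: (25.177,42.573) -> (34.962,58.859) [heading=59, draw]
    PD: pen down
    -- iteration 4/4 --
    FD 19: (34.962,58.859) -> (44.748,75.145) [heading=59, draw]
    PD: pen down
  ]
  -- iteration 2/2 --
  RT 31: heading 59 -> 28
  FD 7: (44.748,75.145) -> (50.929,78.431) [heading=28, draw]
  PD: pen down
  REPEAT 4 [
    -- iteration 1/4 --
    FD 19: (50.929,78.431) -> (67.705,87.351) [heading=28, draw]
    PD: pen down
    -- iteration 2/4 --
    FD 19: (67.705,87.351) -> (84.481,96.271) [heading=28, draw]
    PD: pen down
    -- iteration 3/4 --
    FD 19: (84.481,96.271) -> (101.257,105.191) [heading=28, draw]
    PD: pen down
    -- iteration 4/4 --
    FD 19: (101.257,105.191) -> (118.033,114.111) [heading=28, draw]
    PD: pen down
  ]
]
Final: pos=(118.033,114.111), heading=28, 10 segment(s) drawn

Answer: 118.033 114.111 28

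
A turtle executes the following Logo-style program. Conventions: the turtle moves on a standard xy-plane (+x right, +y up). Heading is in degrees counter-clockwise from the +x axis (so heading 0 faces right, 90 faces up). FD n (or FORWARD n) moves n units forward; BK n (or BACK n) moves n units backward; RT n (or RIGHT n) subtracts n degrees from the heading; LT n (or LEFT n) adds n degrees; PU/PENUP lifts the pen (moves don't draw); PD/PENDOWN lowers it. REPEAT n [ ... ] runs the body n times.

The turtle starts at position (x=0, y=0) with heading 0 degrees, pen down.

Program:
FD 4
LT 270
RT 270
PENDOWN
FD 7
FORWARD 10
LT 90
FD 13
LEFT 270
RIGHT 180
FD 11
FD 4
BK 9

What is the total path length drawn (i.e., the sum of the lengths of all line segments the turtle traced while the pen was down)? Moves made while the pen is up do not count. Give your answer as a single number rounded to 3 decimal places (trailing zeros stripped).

Answer: 58

Derivation:
Executing turtle program step by step:
Start: pos=(0,0), heading=0, pen down
FD 4: (0,0) -> (4,0) [heading=0, draw]
LT 270: heading 0 -> 270
RT 270: heading 270 -> 0
PD: pen down
FD 7: (4,0) -> (11,0) [heading=0, draw]
FD 10: (11,0) -> (21,0) [heading=0, draw]
LT 90: heading 0 -> 90
FD 13: (21,0) -> (21,13) [heading=90, draw]
LT 270: heading 90 -> 0
RT 180: heading 0 -> 180
FD 11: (21,13) -> (10,13) [heading=180, draw]
FD 4: (10,13) -> (6,13) [heading=180, draw]
BK 9: (6,13) -> (15,13) [heading=180, draw]
Final: pos=(15,13), heading=180, 7 segment(s) drawn

Segment lengths:
  seg 1: (0,0) -> (4,0), length = 4
  seg 2: (4,0) -> (11,0), length = 7
  seg 3: (11,0) -> (21,0), length = 10
  seg 4: (21,0) -> (21,13), length = 13
  seg 5: (21,13) -> (10,13), length = 11
  seg 6: (10,13) -> (6,13), length = 4
  seg 7: (6,13) -> (15,13), length = 9
Total = 58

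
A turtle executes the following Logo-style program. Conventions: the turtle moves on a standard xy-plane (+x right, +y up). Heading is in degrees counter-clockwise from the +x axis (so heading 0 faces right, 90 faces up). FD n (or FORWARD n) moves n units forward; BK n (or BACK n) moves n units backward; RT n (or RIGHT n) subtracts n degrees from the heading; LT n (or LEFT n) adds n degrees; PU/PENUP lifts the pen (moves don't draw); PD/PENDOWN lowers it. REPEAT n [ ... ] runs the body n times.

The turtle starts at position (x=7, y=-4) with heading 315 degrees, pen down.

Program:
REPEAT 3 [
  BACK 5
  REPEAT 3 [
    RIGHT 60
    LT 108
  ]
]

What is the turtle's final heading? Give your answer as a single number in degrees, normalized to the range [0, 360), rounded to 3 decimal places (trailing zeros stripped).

Executing turtle program step by step:
Start: pos=(7,-4), heading=315, pen down
REPEAT 3 [
  -- iteration 1/3 --
  BK 5: (7,-4) -> (3.464,-0.464) [heading=315, draw]
  REPEAT 3 [
    -- iteration 1/3 --
    RT 60: heading 315 -> 255
    LT 108: heading 255 -> 3
    -- iteration 2/3 --
    RT 60: heading 3 -> 303
    LT 108: heading 303 -> 51
    -- iteration 3/3 --
    RT 60: heading 51 -> 351
    LT 108: heading 351 -> 99
  ]
  -- iteration 2/3 --
  BK 5: (3.464,-0.464) -> (4.247,-5.403) [heading=99, draw]
  REPEAT 3 [
    -- iteration 1/3 --
    RT 60: heading 99 -> 39
    LT 108: heading 39 -> 147
    -- iteration 2/3 --
    RT 60: heading 147 -> 87
    LT 108: heading 87 -> 195
    -- iteration 3/3 --
    RT 60: heading 195 -> 135
    LT 108: heading 135 -> 243
  ]
  -- iteration 3/3 --
  BK 5: (4.247,-5.403) -> (6.517,-0.948) [heading=243, draw]
  REPEAT 3 [
    -- iteration 1/3 --
    RT 60: heading 243 -> 183
    LT 108: heading 183 -> 291
    -- iteration 2/3 --
    RT 60: heading 291 -> 231
    LT 108: heading 231 -> 339
    -- iteration 3/3 --
    RT 60: heading 339 -> 279
    LT 108: heading 279 -> 27
  ]
]
Final: pos=(6.517,-0.948), heading=27, 3 segment(s) drawn

Answer: 27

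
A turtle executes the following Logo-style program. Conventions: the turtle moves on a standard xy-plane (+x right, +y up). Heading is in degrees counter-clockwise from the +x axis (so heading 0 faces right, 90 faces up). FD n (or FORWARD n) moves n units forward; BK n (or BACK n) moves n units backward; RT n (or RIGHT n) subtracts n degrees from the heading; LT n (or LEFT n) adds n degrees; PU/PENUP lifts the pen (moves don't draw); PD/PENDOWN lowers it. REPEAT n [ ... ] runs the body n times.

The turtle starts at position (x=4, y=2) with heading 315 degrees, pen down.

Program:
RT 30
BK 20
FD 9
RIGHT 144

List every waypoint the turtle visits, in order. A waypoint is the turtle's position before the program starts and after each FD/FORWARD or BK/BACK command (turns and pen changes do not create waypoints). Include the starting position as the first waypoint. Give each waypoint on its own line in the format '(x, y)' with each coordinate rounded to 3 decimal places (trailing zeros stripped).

Answer: (4, 2)
(-1.176, 21.319)
(1.153, 12.625)

Derivation:
Executing turtle program step by step:
Start: pos=(4,2), heading=315, pen down
RT 30: heading 315 -> 285
BK 20: (4,2) -> (-1.176,21.319) [heading=285, draw]
FD 9: (-1.176,21.319) -> (1.153,12.625) [heading=285, draw]
RT 144: heading 285 -> 141
Final: pos=(1.153,12.625), heading=141, 2 segment(s) drawn
Waypoints (3 total):
(4, 2)
(-1.176, 21.319)
(1.153, 12.625)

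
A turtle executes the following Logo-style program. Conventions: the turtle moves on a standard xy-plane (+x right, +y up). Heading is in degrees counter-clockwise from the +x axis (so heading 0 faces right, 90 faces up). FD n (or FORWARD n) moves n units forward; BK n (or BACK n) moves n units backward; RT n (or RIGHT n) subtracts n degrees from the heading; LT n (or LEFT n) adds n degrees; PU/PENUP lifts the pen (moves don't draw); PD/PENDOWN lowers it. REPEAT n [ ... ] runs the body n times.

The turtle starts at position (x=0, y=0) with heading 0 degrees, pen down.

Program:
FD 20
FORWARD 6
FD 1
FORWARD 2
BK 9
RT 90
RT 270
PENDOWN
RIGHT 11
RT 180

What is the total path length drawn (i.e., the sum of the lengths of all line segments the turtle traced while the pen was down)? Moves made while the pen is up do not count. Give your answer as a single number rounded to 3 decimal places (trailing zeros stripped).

Executing turtle program step by step:
Start: pos=(0,0), heading=0, pen down
FD 20: (0,0) -> (20,0) [heading=0, draw]
FD 6: (20,0) -> (26,0) [heading=0, draw]
FD 1: (26,0) -> (27,0) [heading=0, draw]
FD 2: (27,0) -> (29,0) [heading=0, draw]
BK 9: (29,0) -> (20,0) [heading=0, draw]
RT 90: heading 0 -> 270
RT 270: heading 270 -> 0
PD: pen down
RT 11: heading 0 -> 349
RT 180: heading 349 -> 169
Final: pos=(20,0), heading=169, 5 segment(s) drawn

Segment lengths:
  seg 1: (0,0) -> (20,0), length = 20
  seg 2: (20,0) -> (26,0), length = 6
  seg 3: (26,0) -> (27,0), length = 1
  seg 4: (27,0) -> (29,0), length = 2
  seg 5: (29,0) -> (20,0), length = 9
Total = 38

Answer: 38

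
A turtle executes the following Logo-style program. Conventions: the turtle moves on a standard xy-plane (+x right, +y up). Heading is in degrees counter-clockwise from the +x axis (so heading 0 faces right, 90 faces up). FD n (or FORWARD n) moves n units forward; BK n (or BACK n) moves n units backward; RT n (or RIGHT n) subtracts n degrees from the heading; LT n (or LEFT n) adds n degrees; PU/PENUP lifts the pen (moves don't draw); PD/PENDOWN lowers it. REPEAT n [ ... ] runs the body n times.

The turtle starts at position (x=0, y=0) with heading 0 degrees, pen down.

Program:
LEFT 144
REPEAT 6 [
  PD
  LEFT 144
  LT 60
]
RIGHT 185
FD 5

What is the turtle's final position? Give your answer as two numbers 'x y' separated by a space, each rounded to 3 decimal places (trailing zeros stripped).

Executing turtle program step by step:
Start: pos=(0,0), heading=0, pen down
LT 144: heading 0 -> 144
REPEAT 6 [
  -- iteration 1/6 --
  PD: pen down
  LT 144: heading 144 -> 288
  LT 60: heading 288 -> 348
  -- iteration 2/6 --
  PD: pen down
  LT 144: heading 348 -> 132
  LT 60: heading 132 -> 192
  -- iteration 3/6 --
  PD: pen down
  LT 144: heading 192 -> 336
  LT 60: heading 336 -> 36
  -- iteration 4/6 --
  PD: pen down
  LT 144: heading 36 -> 180
  LT 60: heading 180 -> 240
  -- iteration 5/6 --
  PD: pen down
  LT 144: heading 240 -> 24
  LT 60: heading 24 -> 84
  -- iteration 6/6 --
  PD: pen down
  LT 144: heading 84 -> 228
  LT 60: heading 228 -> 288
]
RT 185: heading 288 -> 103
FD 5: (0,0) -> (-1.125,4.872) [heading=103, draw]
Final: pos=(-1.125,4.872), heading=103, 1 segment(s) drawn

Answer: -1.125 4.872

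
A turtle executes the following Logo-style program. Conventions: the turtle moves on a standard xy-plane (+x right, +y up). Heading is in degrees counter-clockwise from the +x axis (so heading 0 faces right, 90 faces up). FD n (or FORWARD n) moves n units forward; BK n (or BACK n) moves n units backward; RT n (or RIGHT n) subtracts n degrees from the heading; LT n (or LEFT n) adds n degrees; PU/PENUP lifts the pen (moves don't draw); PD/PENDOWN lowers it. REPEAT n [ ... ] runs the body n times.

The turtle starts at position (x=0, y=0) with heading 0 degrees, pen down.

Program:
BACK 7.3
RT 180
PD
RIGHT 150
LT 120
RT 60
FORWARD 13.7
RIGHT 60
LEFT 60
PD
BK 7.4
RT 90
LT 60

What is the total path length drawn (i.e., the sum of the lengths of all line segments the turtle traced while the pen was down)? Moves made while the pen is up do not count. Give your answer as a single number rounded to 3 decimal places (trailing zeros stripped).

Answer: 28.4

Derivation:
Executing turtle program step by step:
Start: pos=(0,0), heading=0, pen down
BK 7.3: (0,0) -> (-7.3,0) [heading=0, draw]
RT 180: heading 0 -> 180
PD: pen down
RT 150: heading 180 -> 30
LT 120: heading 30 -> 150
RT 60: heading 150 -> 90
FD 13.7: (-7.3,0) -> (-7.3,13.7) [heading=90, draw]
RT 60: heading 90 -> 30
LT 60: heading 30 -> 90
PD: pen down
BK 7.4: (-7.3,13.7) -> (-7.3,6.3) [heading=90, draw]
RT 90: heading 90 -> 0
LT 60: heading 0 -> 60
Final: pos=(-7.3,6.3), heading=60, 3 segment(s) drawn

Segment lengths:
  seg 1: (0,0) -> (-7.3,0), length = 7.3
  seg 2: (-7.3,0) -> (-7.3,13.7), length = 13.7
  seg 3: (-7.3,13.7) -> (-7.3,6.3), length = 7.4
Total = 28.4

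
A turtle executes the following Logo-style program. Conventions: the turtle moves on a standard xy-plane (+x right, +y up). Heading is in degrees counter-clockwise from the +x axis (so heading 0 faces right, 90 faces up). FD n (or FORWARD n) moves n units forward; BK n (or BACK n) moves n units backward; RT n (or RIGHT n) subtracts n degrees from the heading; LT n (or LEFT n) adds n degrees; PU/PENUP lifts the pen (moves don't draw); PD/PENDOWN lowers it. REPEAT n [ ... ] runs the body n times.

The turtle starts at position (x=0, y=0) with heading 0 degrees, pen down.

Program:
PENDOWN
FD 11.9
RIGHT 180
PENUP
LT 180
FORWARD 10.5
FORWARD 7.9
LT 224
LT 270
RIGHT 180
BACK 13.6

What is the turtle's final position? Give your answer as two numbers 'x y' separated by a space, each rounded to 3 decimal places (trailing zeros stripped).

Executing turtle program step by step:
Start: pos=(0,0), heading=0, pen down
PD: pen down
FD 11.9: (0,0) -> (11.9,0) [heading=0, draw]
RT 180: heading 0 -> 180
PU: pen up
LT 180: heading 180 -> 0
FD 10.5: (11.9,0) -> (22.4,0) [heading=0, move]
FD 7.9: (22.4,0) -> (30.3,0) [heading=0, move]
LT 224: heading 0 -> 224
LT 270: heading 224 -> 134
RT 180: heading 134 -> 314
BK 13.6: (30.3,0) -> (20.853,9.783) [heading=314, move]
Final: pos=(20.853,9.783), heading=314, 1 segment(s) drawn

Answer: 20.853 9.783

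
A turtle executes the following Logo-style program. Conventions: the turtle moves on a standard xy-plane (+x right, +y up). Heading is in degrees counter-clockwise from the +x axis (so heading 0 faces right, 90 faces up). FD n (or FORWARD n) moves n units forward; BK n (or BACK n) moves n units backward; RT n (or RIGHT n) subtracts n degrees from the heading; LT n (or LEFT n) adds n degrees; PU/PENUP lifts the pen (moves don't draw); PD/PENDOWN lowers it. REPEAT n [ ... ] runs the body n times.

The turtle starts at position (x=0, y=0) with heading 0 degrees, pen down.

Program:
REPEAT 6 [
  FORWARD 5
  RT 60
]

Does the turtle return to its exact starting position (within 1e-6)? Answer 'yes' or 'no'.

Answer: yes

Derivation:
Executing turtle program step by step:
Start: pos=(0,0), heading=0, pen down
REPEAT 6 [
  -- iteration 1/6 --
  FD 5: (0,0) -> (5,0) [heading=0, draw]
  RT 60: heading 0 -> 300
  -- iteration 2/6 --
  FD 5: (5,0) -> (7.5,-4.33) [heading=300, draw]
  RT 60: heading 300 -> 240
  -- iteration 3/6 --
  FD 5: (7.5,-4.33) -> (5,-8.66) [heading=240, draw]
  RT 60: heading 240 -> 180
  -- iteration 4/6 --
  FD 5: (5,-8.66) -> (0,-8.66) [heading=180, draw]
  RT 60: heading 180 -> 120
  -- iteration 5/6 --
  FD 5: (0,-8.66) -> (-2.5,-4.33) [heading=120, draw]
  RT 60: heading 120 -> 60
  -- iteration 6/6 --
  FD 5: (-2.5,-4.33) -> (0,0) [heading=60, draw]
  RT 60: heading 60 -> 0
]
Final: pos=(0,0), heading=0, 6 segment(s) drawn

Start position: (0, 0)
Final position: (0, 0)
Distance = 0; < 1e-6 -> CLOSED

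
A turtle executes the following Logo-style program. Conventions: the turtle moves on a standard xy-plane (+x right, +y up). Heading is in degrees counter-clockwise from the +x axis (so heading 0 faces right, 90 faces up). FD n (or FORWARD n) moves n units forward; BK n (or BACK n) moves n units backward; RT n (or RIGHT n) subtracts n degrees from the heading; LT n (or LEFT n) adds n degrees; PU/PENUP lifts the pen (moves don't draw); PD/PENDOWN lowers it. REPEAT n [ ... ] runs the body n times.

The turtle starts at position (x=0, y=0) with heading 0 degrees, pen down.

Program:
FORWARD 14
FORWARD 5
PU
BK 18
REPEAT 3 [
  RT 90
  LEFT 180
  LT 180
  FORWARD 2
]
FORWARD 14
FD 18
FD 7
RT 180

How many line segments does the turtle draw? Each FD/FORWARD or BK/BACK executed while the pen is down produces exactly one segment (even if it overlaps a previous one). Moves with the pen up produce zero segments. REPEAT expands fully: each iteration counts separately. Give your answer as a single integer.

Executing turtle program step by step:
Start: pos=(0,0), heading=0, pen down
FD 14: (0,0) -> (14,0) [heading=0, draw]
FD 5: (14,0) -> (19,0) [heading=0, draw]
PU: pen up
BK 18: (19,0) -> (1,0) [heading=0, move]
REPEAT 3 [
  -- iteration 1/3 --
  RT 90: heading 0 -> 270
  LT 180: heading 270 -> 90
  LT 180: heading 90 -> 270
  FD 2: (1,0) -> (1,-2) [heading=270, move]
  -- iteration 2/3 --
  RT 90: heading 270 -> 180
  LT 180: heading 180 -> 0
  LT 180: heading 0 -> 180
  FD 2: (1,-2) -> (-1,-2) [heading=180, move]
  -- iteration 3/3 --
  RT 90: heading 180 -> 90
  LT 180: heading 90 -> 270
  LT 180: heading 270 -> 90
  FD 2: (-1,-2) -> (-1,0) [heading=90, move]
]
FD 14: (-1,0) -> (-1,14) [heading=90, move]
FD 18: (-1,14) -> (-1,32) [heading=90, move]
FD 7: (-1,32) -> (-1,39) [heading=90, move]
RT 180: heading 90 -> 270
Final: pos=(-1,39), heading=270, 2 segment(s) drawn
Segments drawn: 2

Answer: 2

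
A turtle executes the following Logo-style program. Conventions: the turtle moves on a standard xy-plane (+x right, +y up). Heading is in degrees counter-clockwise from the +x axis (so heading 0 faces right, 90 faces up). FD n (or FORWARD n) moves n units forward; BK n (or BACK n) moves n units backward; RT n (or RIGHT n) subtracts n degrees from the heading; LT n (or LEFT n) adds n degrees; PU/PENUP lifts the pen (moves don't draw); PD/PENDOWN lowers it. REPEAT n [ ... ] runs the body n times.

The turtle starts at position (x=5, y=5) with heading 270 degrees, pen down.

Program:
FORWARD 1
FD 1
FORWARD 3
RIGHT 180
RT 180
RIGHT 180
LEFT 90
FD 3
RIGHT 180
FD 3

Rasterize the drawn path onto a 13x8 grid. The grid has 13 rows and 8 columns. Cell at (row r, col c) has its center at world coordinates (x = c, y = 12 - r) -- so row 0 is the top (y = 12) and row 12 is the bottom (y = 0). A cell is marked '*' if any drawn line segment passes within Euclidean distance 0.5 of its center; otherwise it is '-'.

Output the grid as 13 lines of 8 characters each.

Segment 0: (5,5) -> (5,4)
Segment 1: (5,4) -> (5,3)
Segment 2: (5,3) -> (5,0)
Segment 3: (5,0) -> (2,-0)
Segment 4: (2,-0) -> (5,0)

Answer: --------
--------
--------
--------
--------
--------
--------
-----*--
-----*--
-----*--
-----*--
-----*--
--****--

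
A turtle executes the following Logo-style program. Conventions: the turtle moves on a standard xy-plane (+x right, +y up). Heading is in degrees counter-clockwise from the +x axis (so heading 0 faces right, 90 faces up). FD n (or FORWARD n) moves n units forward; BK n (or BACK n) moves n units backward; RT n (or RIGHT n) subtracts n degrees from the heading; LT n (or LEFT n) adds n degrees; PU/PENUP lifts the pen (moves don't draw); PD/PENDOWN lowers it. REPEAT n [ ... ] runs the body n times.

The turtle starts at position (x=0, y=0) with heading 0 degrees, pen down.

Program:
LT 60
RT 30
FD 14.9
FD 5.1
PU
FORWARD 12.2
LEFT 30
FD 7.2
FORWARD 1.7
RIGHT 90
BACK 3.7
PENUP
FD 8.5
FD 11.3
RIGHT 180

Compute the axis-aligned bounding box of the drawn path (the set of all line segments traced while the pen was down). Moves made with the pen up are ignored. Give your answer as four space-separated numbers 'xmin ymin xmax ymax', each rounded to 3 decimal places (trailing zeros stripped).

Executing turtle program step by step:
Start: pos=(0,0), heading=0, pen down
LT 60: heading 0 -> 60
RT 30: heading 60 -> 30
FD 14.9: (0,0) -> (12.904,7.45) [heading=30, draw]
FD 5.1: (12.904,7.45) -> (17.321,10) [heading=30, draw]
PU: pen up
FD 12.2: (17.321,10) -> (27.886,16.1) [heading=30, move]
LT 30: heading 30 -> 60
FD 7.2: (27.886,16.1) -> (31.486,22.335) [heading=60, move]
FD 1.7: (31.486,22.335) -> (32.336,23.808) [heading=60, move]
RT 90: heading 60 -> 330
BK 3.7: (32.336,23.808) -> (29.132,25.658) [heading=330, move]
PU: pen up
FD 8.5: (29.132,25.658) -> (36.493,21.408) [heading=330, move]
FD 11.3: (36.493,21.408) -> (46.279,15.758) [heading=330, move]
RT 180: heading 330 -> 150
Final: pos=(46.279,15.758), heading=150, 2 segment(s) drawn

Segment endpoints: x in {0, 12.904, 17.321}, y in {0, 7.45, 10}
xmin=0, ymin=0, xmax=17.321, ymax=10

Answer: 0 0 17.321 10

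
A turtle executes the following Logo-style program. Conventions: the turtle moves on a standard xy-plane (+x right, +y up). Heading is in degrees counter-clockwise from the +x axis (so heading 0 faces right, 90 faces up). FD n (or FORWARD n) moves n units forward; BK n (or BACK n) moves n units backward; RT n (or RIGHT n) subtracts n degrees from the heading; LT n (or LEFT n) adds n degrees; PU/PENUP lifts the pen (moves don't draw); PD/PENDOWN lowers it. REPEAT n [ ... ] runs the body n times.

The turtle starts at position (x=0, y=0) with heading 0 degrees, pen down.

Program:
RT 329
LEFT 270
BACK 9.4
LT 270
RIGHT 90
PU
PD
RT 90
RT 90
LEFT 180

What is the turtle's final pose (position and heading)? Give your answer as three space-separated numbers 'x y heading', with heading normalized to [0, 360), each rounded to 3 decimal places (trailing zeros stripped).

Executing turtle program step by step:
Start: pos=(0,0), heading=0, pen down
RT 329: heading 0 -> 31
LT 270: heading 31 -> 301
BK 9.4: (0,0) -> (-4.841,8.057) [heading=301, draw]
LT 270: heading 301 -> 211
RT 90: heading 211 -> 121
PU: pen up
PD: pen down
RT 90: heading 121 -> 31
RT 90: heading 31 -> 301
LT 180: heading 301 -> 121
Final: pos=(-4.841,8.057), heading=121, 1 segment(s) drawn

Answer: -4.841 8.057 121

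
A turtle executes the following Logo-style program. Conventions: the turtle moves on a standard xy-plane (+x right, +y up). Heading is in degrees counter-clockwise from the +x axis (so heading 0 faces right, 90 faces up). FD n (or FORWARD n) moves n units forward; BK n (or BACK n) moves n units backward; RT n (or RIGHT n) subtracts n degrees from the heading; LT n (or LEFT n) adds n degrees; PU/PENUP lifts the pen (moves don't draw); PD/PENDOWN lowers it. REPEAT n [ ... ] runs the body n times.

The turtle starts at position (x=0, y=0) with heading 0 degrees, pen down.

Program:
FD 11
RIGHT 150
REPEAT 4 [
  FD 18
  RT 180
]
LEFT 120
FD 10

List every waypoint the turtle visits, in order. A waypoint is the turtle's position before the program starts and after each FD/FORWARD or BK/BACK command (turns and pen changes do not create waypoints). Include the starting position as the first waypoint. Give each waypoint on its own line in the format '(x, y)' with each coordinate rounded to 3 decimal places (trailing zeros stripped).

Executing turtle program step by step:
Start: pos=(0,0), heading=0, pen down
FD 11: (0,0) -> (11,0) [heading=0, draw]
RT 150: heading 0 -> 210
REPEAT 4 [
  -- iteration 1/4 --
  FD 18: (11,0) -> (-4.588,-9) [heading=210, draw]
  RT 180: heading 210 -> 30
  -- iteration 2/4 --
  FD 18: (-4.588,-9) -> (11,0) [heading=30, draw]
  RT 180: heading 30 -> 210
  -- iteration 3/4 --
  FD 18: (11,0) -> (-4.588,-9) [heading=210, draw]
  RT 180: heading 210 -> 30
  -- iteration 4/4 --
  FD 18: (-4.588,-9) -> (11,0) [heading=30, draw]
  RT 180: heading 30 -> 210
]
LT 120: heading 210 -> 330
FD 10: (11,0) -> (19.66,-5) [heading=330, draw]
Final: pos=(19.66,-5), heading=330, 6 segment(s) drawn
Waypoints (7 total):
(0, 0)
(11, 0)
(-4.588, -9)
(11, 0)
(-4.588, -9)
(11, 0)
(19.66, -5)

Answer: (0, 0)
(11, 0)
(-4.588, -9)
(11, 0)
(-4.588, -9)
(11, 0)
(19.66, -5)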